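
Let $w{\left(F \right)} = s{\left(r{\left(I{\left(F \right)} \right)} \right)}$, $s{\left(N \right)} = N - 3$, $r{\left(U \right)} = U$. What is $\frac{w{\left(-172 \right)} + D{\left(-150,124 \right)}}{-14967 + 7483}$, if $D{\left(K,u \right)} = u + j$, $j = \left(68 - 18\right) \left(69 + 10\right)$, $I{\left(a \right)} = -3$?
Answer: $- \frac{1017}{1871} \approx -0.54356$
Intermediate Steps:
$j = 3950$ ($j = 50 \cdot 79 = 3950$)
$s{\left(N \right)} = -3 + N$
$D{\left(K,u \right)} = 3950 + u$ ($D{\left(K,u \right)} = u + 3950 = 3950 + u$)
$w{\left(F \right)} = -6$ ($w{\left(F \right)} = -3 - 3 = -6$)
$\frac{w{\left(-172 \right)} + D{\left(-150,124 \right)}}{-14967 + 7483} = \frac{-6 + \left(3950 + 124\right)}{-14967 + 7483} = \frac{-6 + 4074}{-7484} = 4068 \left(- \frac{1}{7484}\right) = - \frac{1017}{1871}$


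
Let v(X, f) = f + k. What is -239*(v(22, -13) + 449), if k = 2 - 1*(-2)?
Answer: -105160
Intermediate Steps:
k = 4 (k = 2 + 2 = 4)
v(X, f) = 4 + f (v(X, f) = f + 4 = 4 + f)
-239*(v(22, -13) + 449) = -239*((4 - 13) + 449) = -239*(-9 + 449) = -239*440 = -105160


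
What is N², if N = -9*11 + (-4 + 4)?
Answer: 9801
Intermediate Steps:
N = -99 (N = -99 + 0 = -99)
N² = (-99)² = 9801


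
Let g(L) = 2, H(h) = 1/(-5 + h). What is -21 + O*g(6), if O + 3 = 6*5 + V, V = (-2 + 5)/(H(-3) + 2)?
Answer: 181/5 ≈ 36.200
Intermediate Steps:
V = 8/5 (V = (-2 + 5)/(1/(-5 - 3) + 2) = 3/(1/(-8) + 2) = 3/(-⅛ + 2) = 3/(15/8) = 3*(8/15) = 8/5 ≈ 1.6000)
O = 143/5 (O = -3 + (6*5 + 8/5) = -3 + (30 + 8/5) = -3 + 158/5 = 143/5 ≈ 28.600)
-21 + O*g(6) = -21 + (143/5)*2 = -21 + 286/5 = 181/5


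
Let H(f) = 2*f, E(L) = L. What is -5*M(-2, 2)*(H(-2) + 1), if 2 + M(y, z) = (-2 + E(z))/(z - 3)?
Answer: -30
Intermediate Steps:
M(y, z) = -2 + (-2 + z)/(-3 + z) (M(y, z) = -2 + (-2 + z)/(z - 3) = -2 + (-2 + z)/(-3 + z))
-5*M(-2, 2)*(H(-2) + 1) = -5*(4 - 1*2)/(-3 + 2)*(2*(-2) + 1) = -5*(4 - 2)/(-1)*(-4 + 1) = -5*(-1*2)*(-3) = -(-10)*(-3) = -5*6 = -30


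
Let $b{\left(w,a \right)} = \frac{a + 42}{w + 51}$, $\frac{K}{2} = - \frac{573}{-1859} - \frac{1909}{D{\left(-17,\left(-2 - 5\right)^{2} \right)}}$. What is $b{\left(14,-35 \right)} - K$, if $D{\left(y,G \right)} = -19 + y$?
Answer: $- \frac{17829277}{167310} \approx -106.56$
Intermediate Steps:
$K = \frac{3569459}{33462}$ ($K = 2 \left(- \frac{573}{-1859} - \frac{1909}{-19 - 17}\right) = 2 \left(\left(-573\right) \left(- \frac{1}{1859}\right) - \frac{1909}{-36}\right) = 2 \left(\frac{573}{1859} - - \frac{1909}{36}\right) = 2 \left(\frac{573}{1859} + \frac{1909}{36}\right) = 2 \cdot \frac{3569459}{66924} = \frac{3569459}{33462} \approx 106.67$)
$b{\left(w,a \right)} = \frac{42 + a}{51 + w}$
$b{\left(14,-35 \right)} - K = \frac{42 - 35}{51 + 14} - \frac{3569459}{33462} = \frac{1}{65} \cdot 7 - \frac{3569459}{33462} = \frac{7}{65} - \frac{3569459}{33462} = - \frac{17829277}{167310}$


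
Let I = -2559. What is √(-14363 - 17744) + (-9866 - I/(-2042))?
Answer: -20148931/2042 + I*√32107 ≈ -9867.3 + 179.18*I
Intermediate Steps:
√(-14363 - 17744) + (-9866 - I/(-2042)) = √(-14363 - 17744) + (-9866 - (-2559)/(-2042)) = √(-32107) + (-9866 - (-2559)*(-1)/2042) = I*√32107 + (-9866 - 1*2559/2042) = I*√32107 + (-9866 - 2559/2042) = I*√32107 - 20148931/2042 = -20148931/2042 + I*√32107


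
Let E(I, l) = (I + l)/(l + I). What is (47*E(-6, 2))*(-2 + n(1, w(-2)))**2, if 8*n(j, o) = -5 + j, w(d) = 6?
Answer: 1175/4 ≈ 293.75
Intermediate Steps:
n(j, o) = -5/8 + j/8 (n(j, o) = (-5 + j)/8 = -5/8 + j/8)
E(I, l) = 1 (E(I, l) = (I + l)/(I + l) = 1)
(47*E(-6, 2))*(-2 + n(1, w(-2)))**2 = (47*1)*(-2 + (-5/8 + (1/8)*1))**2 = 47*(-2 + (-5/8 + 1/8))**2 = 47*(-2 - 1/2)**2 = 47*(-5/2)**2 = 47*(25/4) = 1175/4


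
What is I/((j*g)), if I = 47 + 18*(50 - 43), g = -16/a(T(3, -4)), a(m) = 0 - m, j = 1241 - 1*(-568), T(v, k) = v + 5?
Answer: 173/3618 ≈ 0.047816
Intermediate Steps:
T(v, k) = 5 + v
j = 1809 (j = 1241 + 568 = 1809)
a(m) = -m
g = 2 (g = -16*(-1/(5 + 3)) = -16/((-1*8)) = -16/(-8) = -16*(-⅛) = 2)
I = 173 (I = 47 + 18*7 = 47 + 126 = 173)
I/((j*g)) = 173/((1809*2)) = 173/3618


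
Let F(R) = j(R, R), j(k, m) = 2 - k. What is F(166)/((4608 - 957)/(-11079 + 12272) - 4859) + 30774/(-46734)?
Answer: -171884519/275138636 ≈ -0.62472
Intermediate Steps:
F(R) = 2 - R
F(166)/((4608 - 957)/(-11079 + 12272) - 4859) + 30774/(-46734) = (2 - 1*166)/((4608 - 957)/(-11079 + 12272) - 4859) + 30774/(-46734) = (2 - 166)/(3651/1193 - 4859) + 30774*(-1/46734) = -164/(3651*(1/1193) - 4859) - 5129/7789 = -164/(3651/1193 - 4859) - 5129/7789 = -164/(-5793136/1193) - 5129/7789 = -164*(-1193/5793136) - 5129/7789 = 1193/35324 - 5129/7789 = -171884519/275138636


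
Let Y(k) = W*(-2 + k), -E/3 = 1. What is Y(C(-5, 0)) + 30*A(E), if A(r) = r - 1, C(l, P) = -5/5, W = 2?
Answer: -126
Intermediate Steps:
C(l, P) = -1 (C(l, P) = -5*1/5 = -1)
E = -3 (E = -3*1 = -3)
A(r) = -1 + r
Y(k) = -4 + 2*k (Y(k) = 2*(-2 + k) = -4 + 2*k)
Y(C(-5, 0)) + 30*A(E) = (-4 + 2*(-1)) + 30*(-1 - 3) = (-4 - 2) + 30*(-4) = -6 - 120 = -126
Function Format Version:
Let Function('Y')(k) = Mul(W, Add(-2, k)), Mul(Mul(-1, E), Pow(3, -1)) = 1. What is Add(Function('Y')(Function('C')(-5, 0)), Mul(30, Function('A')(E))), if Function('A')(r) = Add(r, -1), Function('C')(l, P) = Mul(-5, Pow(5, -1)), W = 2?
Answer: -126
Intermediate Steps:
Function('C')(l, P) = -1 (Function('C')(l, P) = Mul(-5, Rational(1, 5)) = -1)
E = -3 (E = Mul(-3, 1) = -3)
Function('A')(r) = Add(-1, r)
Function('Y')(k) = Add(-4, Mul(2, k)) (Function('Y')(k) = Mul(2, Add(-2, k)) = Add(-4, Mul(2, k)))
Add(Function('Y')(Function('C')(-5, 0)), Mul(30, Function('A')(E))) = Add(Add(-4, Mul(2, -1)), Mul(30, Add(-1, -3))) = Add(Add(-4, -2), Mul(30, -4)) = Add(-6, -120) = -126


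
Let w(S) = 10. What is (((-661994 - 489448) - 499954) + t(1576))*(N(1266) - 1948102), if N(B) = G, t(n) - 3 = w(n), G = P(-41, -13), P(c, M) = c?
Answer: 3217130231769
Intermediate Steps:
G = -41
t(n) = 13 (t(n) = 3 + 10 = 13)
N(B) = -41
(((-661994 - 489448) - 499954) + t(1576))*(N(1266) - 1948102) = (((-661994 - 489448) - 499954) + 13)*(-41 - 1948102) = ((-1151442 - 499954) + 13)*(-1948143) = (-1651396 + 13)*(-1948143) = -1651383*(-1948143) = 3217130231769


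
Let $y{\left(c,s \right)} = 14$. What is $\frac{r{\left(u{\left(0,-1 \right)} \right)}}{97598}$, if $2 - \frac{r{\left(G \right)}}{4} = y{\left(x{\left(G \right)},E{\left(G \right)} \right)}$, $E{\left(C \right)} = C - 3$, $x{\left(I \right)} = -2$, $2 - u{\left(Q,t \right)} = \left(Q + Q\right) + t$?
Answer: $- \frac{24}{48799} \approx -0.00049181$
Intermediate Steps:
$u{\left(Q,t \right)} = 2 - t - 2 Q$ ($u{\left(Q,t \right)} = 2 - \left(\left(Q + Q\right) + t\right) = 2 - \left(2 Q + t\right) = 2 - \left(t + 2 Q\right) = 2 - t - 2 Q$)
$E{\left(C \right)} = -3 + C$
$r{\left(G \right)} = -48$ ($r{\left(G \right)} = 8 - 56 = -48$)
$\frac{r{\left(u{\left(0,-1 \right)} \right)}}{97598} = - \frac{48}{97598} = \left(-48\right) \frac{1}{97598} = - \frac{24}{48799}$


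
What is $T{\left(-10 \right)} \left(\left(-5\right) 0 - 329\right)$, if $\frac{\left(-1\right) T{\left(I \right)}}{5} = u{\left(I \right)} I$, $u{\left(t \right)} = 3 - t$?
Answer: $-213850$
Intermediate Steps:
$T{\left(I \right)} = - 5 I \left(3 - I\right)$ ($T{\left(I \right)} = - 5 \left(3 - I\right) I = - 5 I \left(3 - I\right)$)
$T{\left(-10 \right)} \left(\left(-5\right) 0 - 329\right) = 5 \left(-10\right) \left(-3 - 10\right) \left(\left(-5\right) 0 - 329\right) = 5 \left(-10\right) \left(-13\right) \left(0 - 329\right) = 650 \left(-329\right) = -213850$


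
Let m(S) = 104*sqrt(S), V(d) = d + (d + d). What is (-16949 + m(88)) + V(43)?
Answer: -16820 + 208*sqrt(22) ≈ -15844.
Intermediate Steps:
V(d) = 3*d (V(d) = d + 2*d = 3*d)
(-16949 + m(88)) + V(43) = (-16949 + 104*sqrt(88)) + 3*43 = (-16949 + 104*(2*sqrt(22))) + 129 = (-16949 + 208*sqrt(22)) + 129 = -16820 + 208*sqrt(22)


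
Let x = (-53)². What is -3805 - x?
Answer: -6614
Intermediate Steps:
x = 2809
-3805 - x = -3805 - 1*2809 = -3805 - 2809 = -6614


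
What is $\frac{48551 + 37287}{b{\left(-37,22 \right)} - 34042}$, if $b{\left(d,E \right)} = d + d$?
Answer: $- \frac{42919}{17058} \approx -2.5161$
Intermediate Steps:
$b{\left(d,E \right)} = 2 d$
$\frac{48551 + 37287}{b{\left(-37,22 \right)} - 34042} = \frac{48551 + 37287}{2 \left(-37\right) - 34042} = \frac{85838}{-74 - 34042} = \frac{85838}{-34116} = 85838 \left(- \frac{1}{34116}\right) = - \frac{42919}{17058}$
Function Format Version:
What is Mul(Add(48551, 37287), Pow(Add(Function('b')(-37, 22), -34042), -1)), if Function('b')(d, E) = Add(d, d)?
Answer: Rational(-42919, 17058) ≈ -2.5161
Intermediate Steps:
Function('b')(d, E) = Mul(2, d)
Mul(Add(48551, 37287), Pow(Add(Function('b')(-37, 22), -34042), -1)) = Mul(Add(48551, 37287), Pow(Add(Mul(2, -37), -34042), -1)) = Mul(85838, Pow(Add(-74, -34042), -1)) = Mul(85838, Pow(-34116, -1)) = Mul(85838, Rational(-1, 34116)) = Rational(-42919, 17058)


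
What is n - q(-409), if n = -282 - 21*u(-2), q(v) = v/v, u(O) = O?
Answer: -241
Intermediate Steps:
q(v) = 1
n = -240 (n = -282 - 21*(-2) = -282 + 42 = -240)
n - q(-409) = -240 - 1*1 = -240 - 1 = -241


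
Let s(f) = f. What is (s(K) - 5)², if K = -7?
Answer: 144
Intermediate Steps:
(s(K) - 5)² = (-7 - 5)² = (-12)² = 144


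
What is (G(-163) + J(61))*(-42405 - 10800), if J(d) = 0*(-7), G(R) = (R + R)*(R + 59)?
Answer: -1803862320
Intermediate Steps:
G(R) = 2*R*(59 + R) (G(R) = (2*R)*(59 + R) = 2*R*(59 + R))
J(d) = 0
(G(-163) + J(61))*(-42405 - 10800) = (2*(-163)*(59 - 163) + 0)*(-42405 - 10800) = (2*(-163)*(-104) + 0)*(-53205) = (33904 + 0)*(-53205) = 33904*(-53205) = -1803862320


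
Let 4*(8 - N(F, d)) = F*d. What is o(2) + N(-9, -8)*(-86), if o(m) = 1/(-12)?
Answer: 10319/12 ≈ 859.92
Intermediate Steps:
N(F, d) = 8 - F*d/4
o(m) = -1/12
o(2) + N(-9, -8)*(-86) = -1/12 + (8 - ¼*(-9)*(-8))*(-86) = -1/12 + (8 - 18)*(-86) = -1/12 - 10*(-86) = -1/12 + 860 = 10319/12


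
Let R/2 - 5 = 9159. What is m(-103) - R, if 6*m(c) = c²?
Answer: -99359/6 ≈ -16560.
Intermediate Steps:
m(c) = c²/6
R = 18328 (R = 10 + 2*9159 = 10 + 18318 = 18328)
m(-103) - R = (⅙)*(-103)² - 1*18328 = (⅙)*10609 - 18328 = 10609/6 - 18328 = -99359/6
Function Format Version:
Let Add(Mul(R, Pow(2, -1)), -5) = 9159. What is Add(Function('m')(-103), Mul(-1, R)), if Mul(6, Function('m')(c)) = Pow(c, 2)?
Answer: Rational(-99359, 6) ≈ -16560.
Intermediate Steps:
Function('m')(c) = Mul(Rational(1, 6), Pow(c, 2))
R = 18328 (R = Add(10, Mul(2, 9159)) = Add(10, 18318) = 18328)
Add(Function('m')(-103), Mul(-1, R)) = Add(Mul(Rational(1, 6), Pow(-103, 2)), Mul(-1, 18328)) = Add(Mul(Rational(1, 6), 10609), -18328) = Add(Rational(10609, 6), -18328) = Rational(-99359, 6)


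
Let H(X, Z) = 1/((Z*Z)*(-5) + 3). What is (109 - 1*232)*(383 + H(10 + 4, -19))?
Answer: -84890295/1802 ≈ -47109.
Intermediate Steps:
H(X, Z) = 1/(3 - 5*Z²) (H(X, Z) = 1/(Z²*(-5) + 3) = 1/(-5*Z² + 3) = 1/(3 - 5*Z²))
(109 - 1*232)*(383 + H(10 + 4, -19)) = (109 - 1*232)*(383 - 1/(-3 + 5*(-19)²)) = (109 - 232)*(383 - 1/(-3 + 5*361)) = -123*(383 - 1/(-3 + 1805)) = -123*(383 - 1/1802) = -123*690165/1802 = -84890295/1802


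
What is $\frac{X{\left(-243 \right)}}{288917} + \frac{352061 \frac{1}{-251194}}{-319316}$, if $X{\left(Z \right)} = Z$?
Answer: $- \frac{19389377574935}{23174108643001768} \approx -0.00083668$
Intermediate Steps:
$\frac{X{\left(-243 \right)}}{288917} + \frac{352061 \frac{1}{-251194}}{-319316} = - \frac{243}{288917} + \frac{352061 \frac{1}{-251194}}{-319316} = \left(-243\right) \frac{1}{288917} + 352061 \left(- \frac{1}{251194}\right) \left(- \frac{1}{319316}\right) = - \frac{243}{288917} - - \frac{352061}{80210263304} = - \frac{243}{288917} + \frac{352061}{80210263304} = - \frac{19389377574935}{23174108643001768}$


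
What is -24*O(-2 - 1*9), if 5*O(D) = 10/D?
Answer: 48/11 ≈ 4.3636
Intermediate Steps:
O(D) = 2/D (O(D) = (10/D)/5 = 2/D)
-24*O(-2 - 1*9) = -48/(-2 - 1*9) = -48/(-2 - 9) = -48/(-11) = -48*(-1)/11 = -24*(-2/11) = 48/11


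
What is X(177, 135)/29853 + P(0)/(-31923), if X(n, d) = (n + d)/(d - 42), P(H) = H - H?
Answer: 104/925443 ≈ 0.00011238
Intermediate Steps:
P(H) = 0
X(n, d) = (d + n)/(-42 + d)
X(177, 135)/29853 + P(0)/(-31923) = ((135 + 177)/(-42 + 135))/29853 + 0/(-31923) = (312/93)*(1/29853) + 0*(-1/31923) = ((1/93)*312)*(1/29853) + 0 = (104/31)*(1/29853) + 0 = 104/925443 + 0 = 104/925443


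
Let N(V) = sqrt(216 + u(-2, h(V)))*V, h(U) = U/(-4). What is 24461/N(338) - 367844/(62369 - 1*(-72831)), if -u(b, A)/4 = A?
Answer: -91961/33800 + 24461*sqrt(554)/187252 ≈ 0.35396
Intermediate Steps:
h(U) = -U/4 (h(U) = U*(-1/4) = -U/4)
u(b, A) = -4*A
N(V) = V*sqrt(216 + V) (N(V) = sqrt(216 - (-1)*V)*V = sqrt(216 + V)*V = V*sqrt(216 + V))
24461/N(338) - 367844/(62369 - 1*(-72831)) = 24461/((338*sqrt(216 + 338))) - 367844/(62369 - 1*(-72831)) = 24461/((338*sqrt(554))) - 367844/(62369 + 72831) = 24461*(sqrt(554)/187252) - 367844/135200 = 24461*sqrt(554)/187252 - 367844*1/135200 = 24461*sqrt(554)/187252 - 91961/33800 = -91961/33800 + 24461*sqrt(554)/187252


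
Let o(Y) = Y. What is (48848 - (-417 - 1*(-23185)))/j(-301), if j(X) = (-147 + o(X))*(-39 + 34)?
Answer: 163/14 ≈ 11.643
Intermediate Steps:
j(X) = 735 - 5*X (j(X) = (-147 + X)*(-39 + 34) = (-147 + X)*(-5) = 735 - 5*X)
(48848 - (-417 - 1*(-23185)))/j(-301) = (48848 - (-417 - 1*(-23185)))/(735 - 5*(-301)) = (48848 - (-417 + 23185))/(735 + 1505) = (48848 - 1*22768)/2240 = (48848 - 22768)*(1/2240) = 26080*(1/2240) = 163/14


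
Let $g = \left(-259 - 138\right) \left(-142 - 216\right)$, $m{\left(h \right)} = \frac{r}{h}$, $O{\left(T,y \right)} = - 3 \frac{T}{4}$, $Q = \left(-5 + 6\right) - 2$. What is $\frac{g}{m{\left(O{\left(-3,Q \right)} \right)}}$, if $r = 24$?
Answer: $\frac{213189}{16} \approx 13324.0$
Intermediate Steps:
$Q = -1$ ($Q = 1 - 2 = -1$)
$O{\left(T,y \right)} = - \frac{3 T}{4}$ ($O{\left(T,y \right)} = - 3 T \frac{1}{4} = - 3 \frac{T}{4} = - \frac{3 T}{4}$)
$m{\left(h \right)} = \frac{24}{h}$
$g = 142126$ ($g = \left(-397\right) \left(-358\right) = 142126$)
$\frac{g}{m{\left(O{\left(-3,Q \right)} \right)}} = \frac{142126}{24 \frac{1}{\left(- \frac{3}{4}\right) \left(-3\right)}} = \frac{142126}{24 \frac{1}{\frac{9}{4}}} = \frac{142126}{24 \cdot \frac{4}{9}} = \frac{142126}{\frac{32}{3}} = 142126 \cdot \frac{3}{32} = \frac{213189}{16}$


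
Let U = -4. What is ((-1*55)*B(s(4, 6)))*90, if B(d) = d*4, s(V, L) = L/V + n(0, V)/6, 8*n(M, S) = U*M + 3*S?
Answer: -34650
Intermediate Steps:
n(M, S) = -M/2 + 3*S/8 (n(M, S) = (-4*M + 3*S)/8 = -M/2 + 3*S/8)
s(V, L) = V/16 + L/V (s(V, L) = L/V + (-1/2*0 + 3*V/8)/6 = L/V + (0 + 3*V/8)*(1/6) = L/V + (3*V/8)*(1/6) = L/V + V/16 = V/16 + L/V)
B(d) = 4*d
((-1*55)*B(s(4, 6)))*90 = ((-1*55)*(4*((1/16)*4 + 6/4)))*90 = -220*(1/4 + 6*(1/4))*90 = -220*(1/4 + 3/2)*90 = -220*7/4*90 = -55*7*90 = -385*90 = -34650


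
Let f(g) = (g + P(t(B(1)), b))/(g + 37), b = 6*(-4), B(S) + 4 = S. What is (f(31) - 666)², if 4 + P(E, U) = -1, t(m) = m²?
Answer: 512162161/1156 ≈ 4.4305e+5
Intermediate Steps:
B(S) = -4 + S
b = -24
P(E, U) = -5 (P(E, U) = -4 - 1 = -5)
f(g) = (-5 + g)/(37 + g) (f(g) = (g - 5)/(g + 37) = (-5 + g)/(37 + g))
(f(31) - 666)² = ((-5 + 31)/(37 + 31) - 666)² = (26/68 - 666)² = ((1/68)*26 - 666)² = (13/34 - 666)² = (-22631/34)² = 512162161/1156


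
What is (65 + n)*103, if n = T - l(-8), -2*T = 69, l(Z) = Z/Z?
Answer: 6077/2 ≈ 3038.5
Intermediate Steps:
l(Z) = 1
T = -69/2 (T = -1/2*69 = -69/2 ≈ -34.500)
n = -71/2 (n = -69/2 - 1*1 = -69/2 - 1 = -71/2 ≈ -35.500)
(65 + n)*103 = (65 - 71/2)*103 = (59/2)*103 = 6077/2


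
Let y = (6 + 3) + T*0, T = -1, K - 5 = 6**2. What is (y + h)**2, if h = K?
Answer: 2500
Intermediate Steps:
K = 41 (K = 5 + 6**2 = 5 + 36 = 41)
h = 41
y = 9 (y = (6 + 3) - 1*0 = 9 + 0 = 9)
(y + h)**2 = (9 + 41)**2 = 50**2 = 2500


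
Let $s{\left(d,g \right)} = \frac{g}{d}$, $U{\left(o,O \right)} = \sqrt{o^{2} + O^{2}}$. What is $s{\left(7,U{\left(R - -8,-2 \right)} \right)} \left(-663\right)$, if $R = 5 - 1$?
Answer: $- \frac{1326 \sqrt{37}}{7} \approx -1152.3$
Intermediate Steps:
$R = 4$ ($R = 5 - 1 = 4$)
$U{\left(o,O \right)} = \sqrt{O^{2} + o^{2}}$
$s{\left(7,U{\left(R - -8,-2 \right)} \right)} \left(-663\right) = \frac{\sqrt{\left(-2\right)^{2} + \left(4 - -8\right)^{2}}}{7} \left(-663\right) = \sqrt{4 + \left(4 + 8\right)^{2}} \cdot \frac{1}{7} \left(-663\right) = \sqrt{4 + 12^{2}} \cdot \frac{1}{7} \left(-663\right) = \sqrt{4 + 144} \cdot \frac{1}{7} \left(-663\right) = \sqrt{148} \cdot \frac{1}{7} \left(-663\right) = 2 \sqrt{37} \cdot \frac{1}{7} \left(-663\right) = \frac{2 \sqrt{37}}{7} \left(-663\right) = - \frac{1326 \sqrt{37}}{7}$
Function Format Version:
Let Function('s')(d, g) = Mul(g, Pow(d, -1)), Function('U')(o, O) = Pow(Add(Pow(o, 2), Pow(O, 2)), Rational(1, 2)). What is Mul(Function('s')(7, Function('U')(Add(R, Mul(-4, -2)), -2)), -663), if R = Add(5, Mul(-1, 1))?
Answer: Mul(Rational(-1326, 7), Pow(37, Rational(1, 2))) ≈ -1152.3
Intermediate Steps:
R = 4 (R = Add(5, -1) = 4)
Function('U')(o, O) = Pow(Add(Pow(O, 2), Pow(o, 2)), Rational(1, 2))
Mul(Function('s')(7, Function('U')(Add(R, Mul(-4, -2)), -2)), -663) = Mul(Mul(Pow(Add(Pow(-2, 2), Pow(Add(4, Mul(-4, -2)), 2)), Rational(1, 2)), Pow(7, -1)), -663) = Mul(Mul(Pow(Add(4, Pow(Add(4, 8), 2)), Rational(1, 2)), Rational(1, 7)), -663) = Mul(Mul(Pow(Add(4, Pow(12, 2)), Rational(1, 2)), Rational(1, 7)), -663) = Mul(Mul(Pow(Add(4, 144), Rational(1, 2)), Rational(1, 7)), -663) = Mul(Mul(Pow(148, Rational(1, 2)), Rational(1, 7)), -663) = Mul(Mul(Mul(2, Pow(37, Rational(1, 2))), Rational(1, 7)), -663) = Mul(Mul(Rational(2, 7), Pow(37, Rational(1, 2))), -663) = Mul(Rational(-1326, 7), Pow(37, Rational(1, 2)))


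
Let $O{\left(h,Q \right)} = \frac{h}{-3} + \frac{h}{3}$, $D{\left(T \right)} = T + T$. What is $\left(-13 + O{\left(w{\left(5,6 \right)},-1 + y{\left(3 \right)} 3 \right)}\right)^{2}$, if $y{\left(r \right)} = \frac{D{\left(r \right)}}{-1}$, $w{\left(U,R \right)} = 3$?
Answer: $169$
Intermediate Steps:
$D{\left(T \right)} = 2 T$
$y{\left(r \right)} = - 2 r$ ($y{\left(r \right)} = \frac{2 r}{-1} = 2 r \left(-1\right) = - 2 r$)
$O{\left(h,Q \right)} = 0$ ($O{\left(h,Q \right)} = h \left(- \frac{1}{3}\right) + h \frac{1}{3} = - \frac{h}{3} + \frac{h}{3} = 0$)
$\left(-13 + O{\left(w{\left(5,6 \right)},-1 + y{\left(3 \right)} 3 \right)}\right)^{2} = \left(-13 + 0\right)^{2} = \left(-13\right)^{2} = 169$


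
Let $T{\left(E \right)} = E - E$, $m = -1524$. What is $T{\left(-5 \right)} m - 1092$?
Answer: $-1092$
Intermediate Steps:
$T{\left(E \right)} = 0$
$T{\left(-5 \right)} m - 1092 = 0 \left(-1524\right) - 1092 = 0 - 1092 = -1092$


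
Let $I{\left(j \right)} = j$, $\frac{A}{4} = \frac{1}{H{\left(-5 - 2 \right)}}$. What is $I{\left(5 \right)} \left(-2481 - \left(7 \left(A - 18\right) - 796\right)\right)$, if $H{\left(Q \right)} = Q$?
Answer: $-7775$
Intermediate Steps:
$A = - \frac{4}{7}$ ($A = \frac{4}{-5 - 2} = \frac{4}{-7} = 4 \left(- \frac{1}{7}\right) = - \frac{4}{7} \approx -0.57143$)
$I{\left(5 \right)} \left(-2481 - \left(7 \left(A - 18\right) - 796\right)\right) = 5 \left(-2481 - \left(7 \left(- \frac{4}{7} - 18\right) - 796\right)\right) = 5 \left(-2481 - \left(7 \left(- \frac{130}{7}\right) - 796\right)\right) = 5 \left(-2481 - \left(-130 - 796\right)\right) = 5 \left(-2481 - -926\right) = 5 \left(-2481 + 926\right) = 5 \left(-1555\right) = -7775$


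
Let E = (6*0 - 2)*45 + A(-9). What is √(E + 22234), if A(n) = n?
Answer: √22135 ≈ 148.78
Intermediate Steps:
E = -99 (E = (6*0 - 2)*45 - 9 = (0 - 2)*45 - 9 = -2*45 - 9 = -90 - 9 = -99)
√(E + 22234) = √(-99 + 22234) = √22135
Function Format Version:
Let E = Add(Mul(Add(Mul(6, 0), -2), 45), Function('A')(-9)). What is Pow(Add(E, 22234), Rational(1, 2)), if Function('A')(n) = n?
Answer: Pow(22135, Rational(1, 2)) ≈ 148.78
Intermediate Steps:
E = -99 (E = Add(Mul(Add(Mul(6, 0), -2), 45), -9) = Add(Mul(Add(0, -2), 45), -9) = Add(Mul(-2, 45), -9) = Add(-90, -9) = -99)
Pow(Add(E, 22234), Rational(1, 2)) = Pow(Add(-99, 22234), Rational(1, 2)) = Pow(22135, Rational(1, 2))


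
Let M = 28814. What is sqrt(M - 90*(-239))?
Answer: 2*sqrt(12581) ≈ 224.33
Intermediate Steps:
sqrt(M - 90*(-239)) = sqrt(28814 - 90*(-239)) = sqrt(28814 + 21510) = sqrt(50324) = 2*sqrt(12581)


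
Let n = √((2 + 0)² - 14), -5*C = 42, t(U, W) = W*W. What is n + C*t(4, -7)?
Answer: -2058/5 + I*√10 ≈ -411.6 + 3.1623*I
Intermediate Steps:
t(U, W) = W²
C = -42/5 (C = -⅕*42 = -42/5 ≈ -8.4000)
n = I*√10 (n = √(2² - 14) = √(4 - 14) = √(-10) = I*√10 ≈ 3.1623*I)
n + C*t(4, -7) = I*√10 - 42/5*(-7)² = I*√10 - 42/5*49 = I*√10 - 2058/5 = -2058/5 + I*√10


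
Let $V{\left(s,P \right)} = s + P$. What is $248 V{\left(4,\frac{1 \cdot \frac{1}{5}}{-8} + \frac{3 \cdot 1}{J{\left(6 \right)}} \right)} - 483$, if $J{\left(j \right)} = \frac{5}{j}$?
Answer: $\frac{6978}{5} \approx 1395.6$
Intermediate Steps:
$V{\left(s,P \right)} = P + s$
$248 V{\left(4,\frac{1 \cdot \frac{1}{5}}{-8} + \frac{3 \cdot 1}{J{\left(6 \right)}} \right)} - 483 = 248 \left(\left(\frac{1 \cdot \frac{1}{5}}{-8} + \frac{3 \cdot 1}{5 \cdot \frac{1}{6}}\right) + 4\right) - 483 = 248 \left(\left(1 \cdot \frac{1}{5} \left(- \frac{1}{8}\right) + \frac{3}{5 \cdot \frac{1}{6}}\right) + 4\right) - 483 = 248 \left(\left(\frac{1}{5} \left(- \frac{1}{8}\right) + \frac{3}{\frac{5}{6}}\right) + 4\right) - 483 = 248 \left(\left(- \frac{1}{40} + 3 \cdot \frac{6}{5}\right) + 4\right) - 483 = 248 \left(\left(- \frac{1}{40} + \frac{18}{5}\right) + 4\right) - 483 = 248 \left(\frac{143}{40} + 4\right) - 483 = 248 \cdot \frac{303}{40} - 483 = \frac{9393}{5} - 483 = \frac{6978}{5}$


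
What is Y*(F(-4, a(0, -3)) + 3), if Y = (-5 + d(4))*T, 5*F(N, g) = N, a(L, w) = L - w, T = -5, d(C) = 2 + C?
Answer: -11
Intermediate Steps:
F(N, g) = N/5
Y = -5 (Y = (-5 + (2 + 4))*(-5) = (-5 + 6)*(-5) = 1*(-5) = -5)
Y*(F(-4, a(0, -3)) + 3) = -5*((⅕)*(-4) + 3) = -5*(-⅘ + 3) = -5*11/5 = -11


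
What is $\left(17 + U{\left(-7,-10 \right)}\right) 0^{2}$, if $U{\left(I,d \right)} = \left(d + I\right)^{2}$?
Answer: $0$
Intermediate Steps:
$U{\left(I,d \right)} = \left(I + d\right)^{2}$
$\left(17 + U{\left(-7,-10 \right)}\right) 0^{2} = \left(17 + \left(-7 - 10\right)^{2}\right) 0^{2} = \left(17 + \left(-17\right)^{2}\right) 0 = \left(17 + 289\right) 0 = 306 \cdot 0 = 0$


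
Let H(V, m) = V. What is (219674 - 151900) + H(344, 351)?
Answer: 68118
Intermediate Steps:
(219674 - 151900) + H(344, 351) = (219674 - 151900) + 344 = 67774 + 344 = 68118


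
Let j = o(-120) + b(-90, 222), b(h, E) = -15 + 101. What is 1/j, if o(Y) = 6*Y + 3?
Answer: -1/631 ≈ -0.0015848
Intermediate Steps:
b(h, E) = 86
o(Y) = 3 + 6*Y
j = -631 (j = (3 + 6*(-120)) + 86 = (3 - 720) + 86 = -717 + 86 = -631)
1/j = 1/(-631) = -1/631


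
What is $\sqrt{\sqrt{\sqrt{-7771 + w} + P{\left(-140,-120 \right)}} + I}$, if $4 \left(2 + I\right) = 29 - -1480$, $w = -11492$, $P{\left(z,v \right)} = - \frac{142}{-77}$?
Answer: $\frac{\sqrt{8899429 + 308 \sqrt{77} \sqrt{142 + 77 i \sqrt{19263}}}}{154} \approx 19.588 + 0.21124 i$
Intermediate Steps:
$P{\left(z,v \right)} = \frac{142}{77}$ ($P{\left(z,v \right)} = \left(-142\right) \left(- \frac{1}{77}\right) = \frac{142}{77}$)
$I = \frac{1501}{4}$ ($I = -2 + \frac{29 - -1480}{4} = -2 + \frac{29 + 1480}{4} = -2 + \frac{1}{4} \cdot 1509 = -2 + \frac{1509}{4} = \frac{1501}{4} \approx 375.25$)
$\sqrt{\sqrt{\sqrt{-7771 + w} + P{\left(-140,-120 \right)}} + I} = \sqrt{\sqrt{\sqrt{-7771 - 11492} + \frac{142}{77}} + \frac{1501}{4}} = \sqrt{\sqrt{\sqrt{-19263} + \frac{142}{77}} + \frac{1501}{4}} = \sqrt{\sqrt{i \sqrt{19263} + \frac{142}{77}} + \frac{1501}{4}} = \sqrt{\sqrt{\frac{142}{77} + i \sqrt{19263}} + \frac{1501}{4}} = \sqrt{\frac{1501}{4} + \sqrt{\frac{142}{77} + i \sqrt{19263}}}$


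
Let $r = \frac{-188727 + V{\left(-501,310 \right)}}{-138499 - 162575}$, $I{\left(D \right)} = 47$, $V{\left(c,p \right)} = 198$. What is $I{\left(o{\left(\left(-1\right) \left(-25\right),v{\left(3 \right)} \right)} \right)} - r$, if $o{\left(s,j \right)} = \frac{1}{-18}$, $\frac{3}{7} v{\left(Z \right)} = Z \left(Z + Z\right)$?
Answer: $\frac{4653983}{100358} \approx 46.374$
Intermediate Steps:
$v{\left(Z \right)} = \frac{14 Z^{2}}{3}$ ($v{\left(Z \right)} = \frac{7 Z \left(Z + Z\right)}{3} = \frac{7 Z 2 Z}{3} = \frac{7 \cdot 2 Z^{2}}{3} = \frac{14 Z^{2}}{3}$)
$o{\left(s,j \right)} = - \frac{1}{18}$
$r = \frac{62843}{100358}$ ($r = \frac{-188727 + 198}{-138499 - 162575} = - \frac{188529}{-301074} = \left(-188529\right) \left(- \frac{1}{301074}\right) = \frac{62843}{100358} \approx 0.62619$)
$I{\left(o{\left(\left(-1\right) \left(-25\right),v{\left(3 \right)} \right)} \right)} - r = 47 - \frac{62843}{100358} = \frac{4653983}{100358}$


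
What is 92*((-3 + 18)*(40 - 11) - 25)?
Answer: 37720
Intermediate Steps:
92*((-3 + 18)*(40 - 11) - 25) = 92*(15*29 - 25) = 92*(435 - 25) = 92*410 = 37720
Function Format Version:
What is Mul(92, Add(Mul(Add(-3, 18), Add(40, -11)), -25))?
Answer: 37720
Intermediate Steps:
Mul(92, Add(Mul(Add(-3, 18), Add(40, -11)), -25)) = Mul(92, Add(Mul(15, 29), -25)) = Mul(92, Add(435, -25)) = Mul(92, 410) = 37720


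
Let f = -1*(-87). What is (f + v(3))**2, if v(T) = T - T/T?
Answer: 7921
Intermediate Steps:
v(T) = -1 + T (v(T) = T - 1*1 = T - 1 = -1 + T)
f = 87
(f + v(3))**2 = (87 + (-1 + 3))**2 = (87 + 2)**2 = 89**2 = 7921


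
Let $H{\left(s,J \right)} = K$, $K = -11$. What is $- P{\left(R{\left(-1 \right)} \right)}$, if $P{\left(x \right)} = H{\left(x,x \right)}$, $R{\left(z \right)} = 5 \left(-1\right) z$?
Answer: $11$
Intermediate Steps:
$R{\left(z \right)} = - 5 z$
$H{\left(s,J \right)} = -11$
$P{\left(x \right)} = -11$
$- P{\left(R{\left(-1 \right)} \right)} = \left(-1\right) \left(-11\right) = 11$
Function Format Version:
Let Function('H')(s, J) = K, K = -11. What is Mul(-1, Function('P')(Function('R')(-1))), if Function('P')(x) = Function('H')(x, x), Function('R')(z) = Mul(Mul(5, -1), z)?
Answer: 11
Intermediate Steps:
Function('R')(z) = Mul(-5, z)
Function('H')(s, J) = -11
Function('P')(x) = -11
Mul(-1, Function('P')(Function('R')(-1))) = Mul(-1, -11) = 11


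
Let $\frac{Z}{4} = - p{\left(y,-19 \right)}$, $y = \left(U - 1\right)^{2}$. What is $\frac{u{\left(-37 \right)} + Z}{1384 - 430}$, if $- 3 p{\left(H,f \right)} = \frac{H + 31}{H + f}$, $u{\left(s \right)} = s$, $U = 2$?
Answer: $- \frac{1063}{25758} \approx -0.041269$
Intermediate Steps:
$y = 1$ ($y = \left(2 - 1\right)^{2} = 1^{2} = 1$)
$p{\left(H,f \right)} = - \frac{31 + H}{3 \left(H + f\right)}$ ($p{\left(H,f \right)} = - \frac{\left(H + 31\right) \frac{1}{H + f}}{3} = - \frac{\left(31 + H\right) \frac{1}{H + f}}{3} = - \frac{\frac{1}{H + f} \left(31 + H\right)}{3} = - \frac{31 + H}{3 \left(H + f\right)}$)
$Z = - \frac{64}{27}$ ($Z = 4 \left(- \frac{-31 - 1}{3 \left(1 - 19\right)}\right) = 4 \left(- \frac{-31 - 1}{3 \left(-18\right)}\right) = 4 \left(- \frac{\left(-1\right) \left(-32\right)}{3 \cdot 18}\right) = 4 \left(\left(-1\right) \frac{16}{27}\right) = 4 \left(- \frac{16}{27}\right) = - \frac{64}{27} \approx -2.3704$)
$\frac{u{\left(-37 \right)} + Z}{1384 - 430} = \frac{-37 - \frac{64}{27}}{1384 - 430} = - \frac{1063}{27 \cdot 954} = \left(- \frac{1063}{27}\right) \frac{1}{954} = - \frac{1063}{25758}$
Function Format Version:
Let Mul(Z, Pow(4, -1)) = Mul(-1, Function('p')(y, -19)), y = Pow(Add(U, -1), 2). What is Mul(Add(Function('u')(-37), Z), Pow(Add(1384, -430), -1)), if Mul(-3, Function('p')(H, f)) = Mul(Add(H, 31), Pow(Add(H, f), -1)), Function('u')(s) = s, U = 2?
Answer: Rational(-1063, 25758) ≈ -0.041269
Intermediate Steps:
y = 1 (y = Pow(Add(2, -1), 2) = Pow(1, 2) = 1)
Function('p')(H, f) = Mul(Rational(-1, 3), Pow(Add(H, f), -1), Add(31, H)) (Function('p')(H, f) = Mul(Rational(-1, 3), Mul(Add(H, 31), Pow(Add(H, f), -1))) = Mul(Rational(-1, 3), Mul(Add(31, H), Pow(Add(H, f), -1))) = Mul(Rational(-1, 3), Mul(Pow(Add(H, f), -1), Add(31, H))) = Mul(Rational(-1, 3), Pow(Add(H, f), -1), Add(31, H)))
Z = Rational(-64, 27) (Z = Mul(4, Mul(-1, Mul(Rational(1, 3), Pow(Add(1, -19), -1), Add(-31, Mul(-1, 1))))) = Mul(4, Mul(-1, Mul(Rational(1, 3), Pow(-18, -1), Add(-31, -1)))) = Mul(4, Mul(-1, Mul(Rational(1, 3), Rational(-1, 18), -32))) = Mul(4, Mul(-1, Rational(16, 27))) = Mul(4, Rational(-16, 27)) = Rational(-64, 27) ≈ -2.3704)
Mul(Add(Function('u')(-37), Z), Pow(Add(1384, -430), -1)) = Mul(Add(-37, Rational(-64, 27)), Pow(Add(1384, -430), -1)) = Mul(Rational(-1063, 27), Pow(954, -1)) = Mul(Rational(-1063, 27), Rational(1, 954)) = Rational(-1063, 25758)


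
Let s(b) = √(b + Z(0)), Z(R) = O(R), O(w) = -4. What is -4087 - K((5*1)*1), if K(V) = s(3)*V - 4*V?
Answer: -4067 - 5*I ≈ -4067.0 - 5.0*I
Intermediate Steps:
Z(R) = -4
s(b) = √(-4 + b) (s(b) = √(b - 4) = √(-4 + b))
K(V) = -4*V + I*V (K(V) = √(-4 + 3)*V - 4*V = √(-1)*V - 4*V = I*V - 4*V = -4*V + I*V)
-4087 - K((5*1)*1) = -4087 - (5*1)*1*(-4 + I) = -4087 - 5*1*(-4 + I) = -4087 - 5*(-4 + I) = -4087 - (-20 + 5*I) = -4087 + (20 - 5*I) = -4067 - 5*I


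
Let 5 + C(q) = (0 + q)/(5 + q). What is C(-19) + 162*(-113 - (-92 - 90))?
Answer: 156441/14 ≈ 11174.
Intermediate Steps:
C(q) = -5 + q/(5 + q) (C(q) = -5 + (0 + q)/(5 + q) = -5 + q/(5 + q))
C(-19) + 162*(-113 - (-92 - 90)) = (-25 - 4*(-19))/(5 - 19) + 162*(-113 - (-92 - 90)) = (-25 + 76)/(-14) + 162*(-113 - 1*(-182)) = -1/14*51 + 162*(-113 + 182) = -51/14 + 162*69 = -51/14 + 11178 = 156441/14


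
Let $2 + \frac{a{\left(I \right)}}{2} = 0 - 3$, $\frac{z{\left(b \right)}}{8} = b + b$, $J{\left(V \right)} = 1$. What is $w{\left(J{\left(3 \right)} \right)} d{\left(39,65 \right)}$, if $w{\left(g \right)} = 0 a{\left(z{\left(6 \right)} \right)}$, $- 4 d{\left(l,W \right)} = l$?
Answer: $0$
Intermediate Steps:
$z{\left(b \right)} = 16 b$ ($z{\left(b \right)} = 8 \left(b + b\right) = 8 \cdot 2 b = 16 b$)
$a{\left(I \right)} = -10$ ($a{\left(I \right)} = -4 + 2 \left(0 - 3\right) = -4 + 2 \left(-3\right) = -4 - 6 = -10$)
$d{\left(l,W \right)} = - \frac{l}{4}$
$w{\left(g \right)} = 0$ ($w{\left(g \right)} = 0 \left(-10\right) = 0$)
$w{\left(J{\left(3 \right)} \right)} d{\left(39,65 \right)} = 0 \left(\left(- \frac{1}{4}\right) 39\right) = 0 \left(- \frac{39}{4}\right) = 0$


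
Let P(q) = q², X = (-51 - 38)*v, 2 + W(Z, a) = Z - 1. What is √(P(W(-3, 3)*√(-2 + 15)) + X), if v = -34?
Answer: √3494 ≈ 59.110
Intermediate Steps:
W(Z, a) = -3 + Z (W(Z, a) = -2 + (Z - 1) = -2 + (-1 + Z) = -3 + Z)
X = 3026 (X = (-51 - 38)*(-34) = -89*(-34) = 3026)
√(P(W(-3, 3)*√(-2 + 15)) + X) = √(((-3 - 3)*√(-2 + 15))² + 3026) = √((-6*√13)² + 3026) = √(468 + 3026) = √3494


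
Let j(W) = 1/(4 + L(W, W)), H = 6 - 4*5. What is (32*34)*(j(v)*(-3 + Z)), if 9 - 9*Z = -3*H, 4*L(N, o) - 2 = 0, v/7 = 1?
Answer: -43520/27 ≈ -1611.9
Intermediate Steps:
v = 7 (v = 7*1 = 7)
L(N, o) = ½ (L(N, o) = ½ + (¼)*0 = ½ + 0 = ½)
H = -14 (H = 6 - 20 = -14)
Z = -11/3 (Z = 1 - (-1)*(-14)/3 = 1 - ⅑*42 = 1 - 14/3 = -11/3 ≈ -3.6667)
j(W) = 2/9 (j(W) = 1/(4 + ½) = 1/(9/2) = 2/9)
(32*34)*(j(v)*(-3 + Z)) = (32*34)*(2*(-3 - 11/3)/9) = 1088*((2/9)*(-20/3)) = 1088*(-40/27) = -43520/27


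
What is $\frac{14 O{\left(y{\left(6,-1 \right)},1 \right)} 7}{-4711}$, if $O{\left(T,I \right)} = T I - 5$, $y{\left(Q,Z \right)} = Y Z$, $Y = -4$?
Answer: $\frac{14}{673} \approx 0.020802$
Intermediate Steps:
$y{\left(Q,Z \right)} = - 4 Z$
$O{\left(T,I \right)} = -5 + I T$ ($O{\left(T,I \right)} = I T - 5 = -5 + I T$)
$\frac{14 O{\left(y{\left(6,-1 \right)},1 \right)} 7}{-4711} = \frac{14 \left(-5 + 1 \left(\left(-4\right) \left(-1\right)\right)\right) 7}{-4711} = 14 \left(-5 + 1 \cdot 4\right) 7 \left(- \frac{1}{4711}\right) = 14 \left(-5 + 4\right) 7 \left(- \frac{1}{4711}\right) = 14 \left(-1\right) 7 \left(- \frac{1}{4711}\right) = \left(-14\right) 7 \left(- \frac{1}{4711}\right) = \left(-98\right) \left(- \frac{1}{4711}\right) = \frac{14}{673}$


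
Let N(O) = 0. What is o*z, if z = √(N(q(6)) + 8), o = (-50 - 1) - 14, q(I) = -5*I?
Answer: -130*√2 ≈ -183.85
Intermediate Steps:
o = -65 (o = -51 - 14 = -65)
z = 2*√2 (z = √(0 + 8) = √8 = 2*√2 ≈ 2.8284)
o*z = -130*√2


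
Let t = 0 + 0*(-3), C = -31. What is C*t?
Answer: 0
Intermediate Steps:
t = 0 (t = 0 + 0 = 0)
C*t = -31*0 = 0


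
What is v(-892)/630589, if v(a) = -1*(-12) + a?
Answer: -880/630589 ≈ -0.0013955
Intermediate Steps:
v(a) = 12 + a
v(-892)/630589 = (12 - 892)/630589 = -880*1/630589 = -880/630589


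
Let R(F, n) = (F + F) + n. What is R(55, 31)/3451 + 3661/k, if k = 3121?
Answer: 13074172/10770571 ≈ 1.2139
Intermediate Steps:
R(F, n) = n + 2*F (R(F, n) = 2*F + n = n + 2*F)
R(55, 31)/3451 + 3661/k = (31 + 2*55)/3451 + 3661/3121 = (31 + 110)*(1/3451) + 3661*(1/3121) = 141*(1/3451) + 3661/3121 = 141/3451 + 3661/3121 = 13074172/10770571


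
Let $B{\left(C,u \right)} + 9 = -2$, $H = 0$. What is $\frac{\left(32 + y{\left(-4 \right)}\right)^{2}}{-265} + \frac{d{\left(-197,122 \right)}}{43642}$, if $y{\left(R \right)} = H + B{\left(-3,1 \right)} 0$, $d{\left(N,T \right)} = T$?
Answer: $- \frac{22328539}{5782565} \approx -3.8614$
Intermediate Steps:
$B{\left(C,u \right)} = -11$ ($B{\left(C,u \right)} = -9 - 2 = -11$)
$y{\left(R \right)} = 0$ ($y{\left(R \right)} = 0 - 0 = 0 + 0 = 0$)
$\frac{\left(32 + y{\left(-4 \right)}\right)^{2}}{-265} + \frac{d{\left(-197,122 \right)}}{43642} = \frac{\left(32 + 0\right)^{2}}{-265} + \frac{122}{43642} = 32^{2} \left(- \frac{1}{265}\right) + 122 \cdot \frac{1}{43642} = 1024 \left(- \frac{1}{265}\right) + \frac{61}{21821} = - \frac{1024}{265} + \frac{61}{21821} = - \frac{22328539}{5782565}$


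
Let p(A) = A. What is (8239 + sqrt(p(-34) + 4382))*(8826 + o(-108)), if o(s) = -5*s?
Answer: 77166474 + 18732*sqrt(1087) ≈ 7.7784e+7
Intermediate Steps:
(8239 + sqrt(p(-34) + 4382))*(8826 + o(-108)) = (8239 + sqrt(-34 + 4382))*(8826 - 5*(-108)) = (8239 + sqrt(4348))*(8826 + 540) = (8239 + 2*sqrt(1087))*9366 = 77166474 + 18732*sqrt(1087)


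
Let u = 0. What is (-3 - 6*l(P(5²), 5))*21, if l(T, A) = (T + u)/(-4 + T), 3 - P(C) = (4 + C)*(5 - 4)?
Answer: -861/5 ≈ -172.20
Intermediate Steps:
P(C) = -1 - C (P(C) = 3 - (4 + C)*(5 - 4) = 3 - (4 + C) = 3 + (-4 - C) = -1 - C)
l(T, A) = T/(-4 + T) (l(T, A) = (T + 0)/(-4 + T) = T/(-4 + T))
(-3 - 6*l(P(5²), 5))*21 = (-3 - 6*(-1 - 1*5²)/(-4 + (-1 - 1*5²)))*21 = (-3 - 6*(-1 - 1*25)/(-4 + (-1 - 1*25)))*21 = (-3 - 6*(-1 - 25)/(-4 + (-1 - 25)))*21 = (-3 - (-156)/(-4 - 26))*21 = (-3 - (-156)/(-30))*21 = (-3 - (-156)*(-1)/30)*21 = (-3 - 6*13/15)*21 = (-3 - 26/5)*21 = -41/5*21 = -861/5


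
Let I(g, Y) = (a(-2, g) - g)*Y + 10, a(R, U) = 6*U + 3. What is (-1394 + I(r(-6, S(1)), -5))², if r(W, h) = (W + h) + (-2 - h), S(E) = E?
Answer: 1437601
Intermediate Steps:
a(R, U) = 3 + 6*U
r(W, h) = -2 + W
I(g, Y) = 10 + Y*(3 + 5*g) (I(g, Y) = ((3 + 6*g) - g)*Y + 10 = (3 + 5*g)*Y + 10 = Y*(3 + 5*g) + 10 = 10 + Y*(3 + 5*g))
(-1394 + I(r(-6, S(1)), -5))² = (-1394 + (10 + 3*(-5) + 5*(-5)*(-2 - 6)))² = (-1394 + (10 - 15 + 5*(-5)*(-8)))² = (-1394 + (10 - 15 + 200))² = (-1394 + 195)² = (-1199)² = 1437601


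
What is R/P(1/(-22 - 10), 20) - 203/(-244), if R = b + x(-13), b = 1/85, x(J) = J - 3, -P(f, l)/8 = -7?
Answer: 158671/290360 ≈ 0.54646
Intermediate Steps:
P(f, l) = 56 (P(f, l) = -8*(-7) = 56)
x(J) = -3 + J
b = 1/85 ≈ 0.011765
R = -1359/85 (R = 1/85 + (-3 - 13) = 1/85 - 16 = -1359/85 ≈ -15.988)
R/P(1/(-22 - 10), 20) - 203/(-244) = -1359/85/56 - 203/(-244) = -1359/85*1/56 - 203*(-1/244) = -1359/4760 + 203/244 = 158671/290360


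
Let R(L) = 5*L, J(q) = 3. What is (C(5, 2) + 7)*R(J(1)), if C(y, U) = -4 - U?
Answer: 15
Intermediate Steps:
(C(5, 2) + 7)*R(J(1)) = ((-4 - 1*2) + 7)*(5*3) = ((-4 - 2) + 7)*15 = (-6 + 7)*15 = 1*15 = 15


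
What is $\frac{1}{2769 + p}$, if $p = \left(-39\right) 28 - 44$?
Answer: $\frac{1}{1633} \approx 0.00061237$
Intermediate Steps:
$p = -1136$ ($p = -1092 - 44 = -1136$)
$\frac{1}{2769 + p} = \frac{1}{2769 - 1136} = \frac{1}{1633}$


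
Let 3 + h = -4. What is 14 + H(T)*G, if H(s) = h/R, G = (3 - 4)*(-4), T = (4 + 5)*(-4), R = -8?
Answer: 35/2 ≈ 17.500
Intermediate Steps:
h = -7 (h = -3 - 4 = -7)
T = -36 (T = 9*(-4) = -36)
G = 4 (G = -1*(-4) = 4)
H(s) = 7/8 (H(s) = -7/(-8) = -7*(-⅛) = 7/8)
14 + H(T)*G = 14 + (7/8)*4 = 14 + 7/2 = 35/2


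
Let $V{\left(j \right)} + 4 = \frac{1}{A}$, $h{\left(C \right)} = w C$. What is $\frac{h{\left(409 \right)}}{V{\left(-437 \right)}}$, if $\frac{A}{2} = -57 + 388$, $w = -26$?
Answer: $\frac{7039708}{2647} \approx 2659.5$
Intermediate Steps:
$A = 662$ ($A = 2 \left(-57 + 388\right) = 2 \cdot 331 = 662$)
$h{\left(C \right)} = - 26 C$
$V{\left(j \right)} = - \frac{2647}{662}$ ($V{\left(j \right)} = -4 + \frac{1}{662} = - \frac{2647}{662}$)
$\frac{h{\left(409 \right)}}{V{\left(-437 \right)}} = \frac{\left(-26\right) 409}{- \frac{2647}{662}} = \left(-10634\right) \left(- \frac{662}{2647}\right) = \frac{7039708}{2647}$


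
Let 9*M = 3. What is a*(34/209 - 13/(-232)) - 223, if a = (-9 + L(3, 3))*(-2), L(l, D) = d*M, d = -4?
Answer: -5296827/24244 ≈ -218.48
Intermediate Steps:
M = ⅓ (M = (⅑)*3 = ⅓ ≈ 0.33333)
L(l, D) = -4/3 (L(l, D) = -4*⅓ = -4/3)
a = 62/3 (a = (-9 - 4/3)*(-2) = -31/3*(-2) = 62/3 ≈ 20.667)
a*(34/209 - 13/(-232)) - 223 = 62*(34/209 - 13/(-232))/3 - 223 = 62*(34*(1/209) - 13*(-1/232))/3 - 223 = 62*(34/209 + 13/232)/3 - 223 = (62/3)*(10605/48488) - 223 = 109585/24244 - 223 = -5296827/24244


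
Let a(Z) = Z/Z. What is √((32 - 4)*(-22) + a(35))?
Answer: I*√615 ≈ 24.799*I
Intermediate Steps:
a(Z) = 1
√((32 - 4)*(-22) + a(35)) = √((32 - 4)*(-22) + 1) = √(28*(-22) + 1) = √(-616 + 1) = √(-615) = I*√615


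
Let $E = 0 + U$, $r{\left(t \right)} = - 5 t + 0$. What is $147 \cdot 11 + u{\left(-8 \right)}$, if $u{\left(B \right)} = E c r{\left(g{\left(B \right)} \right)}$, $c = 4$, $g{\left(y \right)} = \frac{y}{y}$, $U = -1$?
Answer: $1637$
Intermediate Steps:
$g{\left(y \right)} = 1$
$r{\left(t \right)} = - 5 t$
$E = -1$ ($E = 0 - 1 = -1$)
$u{\left(B \right)} = 20$ ($u{\left(B \right)} = \left(-1\right) 4 \left(\left(-5\right) 1\right) = \left(-4\right) \left(-5\right) = 20$)
$147 \cdot 11 + u{\left(-8 \right)} = 147 \cdot 11 + 20 = 1617 + 20 = 1637$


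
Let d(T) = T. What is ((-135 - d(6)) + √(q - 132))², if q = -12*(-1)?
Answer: 19761 - 564*I*√30 ≈ 19761.0 - 3089.2*I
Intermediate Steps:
q = 12
((-135 - d(6)) + √(q - 132))² = ((-135 - 1*6) + √(12 - 132))² = ((-135 - 6) + √(-120))² = (-141 + 2*I*√30)²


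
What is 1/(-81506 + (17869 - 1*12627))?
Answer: -1/76264 ≈ -1.3112e-5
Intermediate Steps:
1/(-81506 + (17869 - 1*12627)) = 1/(-81506 + (17869 - 12627)) = 1/(-81506 + 5242) = 1/(-76264) = -1/76264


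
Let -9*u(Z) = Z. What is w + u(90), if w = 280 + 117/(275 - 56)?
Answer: 19749/73 ≈ 270.53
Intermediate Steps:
u(Z) = -Z/9
w = 20479/73 (w = 280 + 117/219 = 280 + (1/219)*117 = 280 + 39/73 = 20479/73 ≈ 280.53)
w + u(90) = 20479/73 - 1/9*90 = 20479/73 - 10 = 19749/73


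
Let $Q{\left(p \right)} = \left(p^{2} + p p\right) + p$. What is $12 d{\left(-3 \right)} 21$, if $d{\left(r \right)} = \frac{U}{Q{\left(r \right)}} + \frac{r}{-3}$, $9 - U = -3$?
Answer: $\frac{2268}{5} \approx 453.6$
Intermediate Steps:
$Q{\left(p \right)} = p + 2 p^{2}$ ($Q{\left(p \right)} = \left(p^{2} + p^{2}\right) + p = 2 p^{2} + p = p + 2 p^{2}$)
$U = 12$ ($U = 9 - -3 = 9 + 3 = 12$)
$d{\left(r \right)} = - \frac{r}{3} + \frac{12}{r \left(1 + 2 r\right)}$ ($d{\left(r \right)} = \frac{12}{r \left(1 + 2 r\right)} + \frac{r}{-3} = 12 \frac{1}{r \left(1 + 2 r\right)} + r \left(- \frac{1}{3}\right) = \frac{12}{r \left(1 + 2 r\right)} - \frac{r}{3} = - \frac{r}{3} + \frac{12}{r \left(1 + 2 r\right)}$)
$12 d{\left(-3 \right)} 21 = 12 \frac{36 - \left(-3\right)^{2} - 2 \left(-3\right)^{3}}{3 \left(-3\right) \left(1 + 2 \left(-3\right)\right)} 21 = 12 \cdot \frac{1}{3} \left(- \frac{1}{3}\right) \frac{1}{1 - 6} \left(36 - 9 - -54\right) 21 = 12 \cdot \frac{1}{3} \left(- \frac{1}{3}\right) \frac{1}{-5} \left(36 - 9 + 54\right) 21 = 12 \cdot \frac{1}{3} \left(- \frac{1}{3}\right) \left(- \frac{1}{5}\right) 81 \cdot 21 = 12 \cdot \frac{9}{5} \cdot 21 = \frac{108}{5} \cdot 21 = \frac{2268}{5}$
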